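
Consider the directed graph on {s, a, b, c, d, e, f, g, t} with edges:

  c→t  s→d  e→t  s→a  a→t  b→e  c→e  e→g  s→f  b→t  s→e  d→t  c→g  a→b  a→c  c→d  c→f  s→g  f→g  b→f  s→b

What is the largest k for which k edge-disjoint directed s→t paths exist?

4

Assign every edge capacity 1; by Menger, the answer equals the max flow.
Path s→a→t (+1); total 1.
Path s→b→t (+1); total 2.
Path s→d→t (+1); total 3.
Path s→e→t (+1); total 4.
No residual s→t path; max flow = 4.
Certifying cut of size 4: {s→a, s→b, s→d, s→e}.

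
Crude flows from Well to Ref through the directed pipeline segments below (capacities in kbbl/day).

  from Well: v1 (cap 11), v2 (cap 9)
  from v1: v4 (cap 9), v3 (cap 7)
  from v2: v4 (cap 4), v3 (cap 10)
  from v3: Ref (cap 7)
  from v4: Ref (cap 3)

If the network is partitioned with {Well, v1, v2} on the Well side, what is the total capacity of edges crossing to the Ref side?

30

Edges leaving {Well, v1, v2}: v1→v3 (7), v1→v4 (9), v2→v3 (10), v2→v4 (4).
Cut capacity = 7 + 9 + 10 + 4 = 30.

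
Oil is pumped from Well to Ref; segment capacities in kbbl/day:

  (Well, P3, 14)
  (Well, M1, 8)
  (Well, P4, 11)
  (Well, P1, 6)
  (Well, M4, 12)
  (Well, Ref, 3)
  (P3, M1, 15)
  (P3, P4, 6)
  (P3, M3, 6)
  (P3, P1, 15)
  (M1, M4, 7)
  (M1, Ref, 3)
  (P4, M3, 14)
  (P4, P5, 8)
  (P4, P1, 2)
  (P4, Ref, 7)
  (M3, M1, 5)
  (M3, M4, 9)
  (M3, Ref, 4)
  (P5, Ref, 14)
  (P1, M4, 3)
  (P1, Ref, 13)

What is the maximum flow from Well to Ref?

37

Augment Well→Ref: bottleneck 3, flow now 3.
Augment Well→M1→Ref: bottleneck 3, flow now 6.
Augment Well→P4→Ref: bottleneck 7, flow now 13.
Augment Well→P1→Ref: bottleneck 6, flow now 19.
Augment Well→P3→M3→Ref: bottleneck 4, flow now 23.
Augment Well→P3→P1→Ref: bottleneck 7, flow now 30.
Augment Well→P4→P5→Ref: bottleneck 4, flow now 34.
Augment Well→P3→P4→P5→Ref: bottleneck 3, flow now 37.
No augmenting path remains; maximum flow = 37.
In the residual graph, reachable from Well: {Well, M1, M4}.
Min-cut edges: Well→P3 (14), Well→P4 (11), Well→P1 (6), Well→Ref (3), M1→Ref (3); capacity 14 + 11 + 6 + 3 + 3 = 37.
This cut is saturated, so no flow can exceed 37.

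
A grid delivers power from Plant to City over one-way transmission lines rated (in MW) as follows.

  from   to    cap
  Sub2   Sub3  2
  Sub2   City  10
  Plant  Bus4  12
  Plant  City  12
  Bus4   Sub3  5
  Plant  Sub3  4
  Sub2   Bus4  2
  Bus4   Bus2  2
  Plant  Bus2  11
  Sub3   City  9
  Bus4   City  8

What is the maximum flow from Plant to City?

Augment Plant→City: bottleneck 12, flow now 12.
Augment Plant→Bus4→City: bottleneck 8, flow now 20.
Augment Plant→Sub3→City: bottleneck 4, flow now 24.
Augment Plant→Bus4→Sub3→City: bottleneck 4, flow now 28.
No augmenting path remains; maximum flow = 28.
In the residual graph, reachable from Plant: {Plant, Bus2}.
Min-cut edges: Plant→Bus4 (12), Plant→Sub3 (4), Plant→City (12); capacity 12 + 4 + 12 = 28.
This cut is saturated, so no flow can exceed 28.

28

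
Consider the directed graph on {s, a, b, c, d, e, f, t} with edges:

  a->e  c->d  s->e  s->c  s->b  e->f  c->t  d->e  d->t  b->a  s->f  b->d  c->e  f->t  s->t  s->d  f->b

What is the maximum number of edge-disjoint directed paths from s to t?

Assign every edge capacity 1; by Menger, the answer equals the max flow.
Path s→t (+1); total 1.
Path s→c→t (+1); total 2.
Path s→d→t (+1); total 3.
Path s→f→t (+1); total 4.
No residual s→t path; max flow = 4.
Certifying cut of size 4: {d→t, f→t, s→c, s→t}.

4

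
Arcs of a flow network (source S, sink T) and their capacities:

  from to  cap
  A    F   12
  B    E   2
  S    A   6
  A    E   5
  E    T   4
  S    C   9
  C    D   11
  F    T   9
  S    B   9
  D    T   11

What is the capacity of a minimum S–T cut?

17

Augment S→A→E→T: bottleneck 4, flow now 4.
Augment S→A→F→T: bottleneck 2, flow now 6.
Augment S→C→D→T: bottleneck 9, flow now 15.
Augment S→B→E→A→F→T: bottleneck 2, flow now 17. (uses reverse residual edge)
No augmenting path remains; maximum flow = 17.
By max-flow min-cut, the minimum cut capacity equals the max flow.
In the residual graph, reachable from S: {S, B}.
Min-cut edges: S→A (6), S→C (9), B→E (2); capacity 6 + 9 + 2 = 17.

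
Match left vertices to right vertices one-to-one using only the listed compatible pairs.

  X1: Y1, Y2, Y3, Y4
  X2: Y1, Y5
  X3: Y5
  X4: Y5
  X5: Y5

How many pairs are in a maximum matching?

3

Unit-capacity flow: source→left, listed edges, right→sink; max matching = max flow.
Augmenting path X1→Y1 (+1); matched 1.
Augmenting path X2→Y5 (+1); matched 2.
Augmenting path X3→Y5→X2→Y1→X1→Y2 (+1); matched 3.
No augmenting path remains; maximum matching = 3.
König certificate: {X1, X2, Y5} is a vertex cover of size 3 (every listed pair touches it), so no matching can be larger.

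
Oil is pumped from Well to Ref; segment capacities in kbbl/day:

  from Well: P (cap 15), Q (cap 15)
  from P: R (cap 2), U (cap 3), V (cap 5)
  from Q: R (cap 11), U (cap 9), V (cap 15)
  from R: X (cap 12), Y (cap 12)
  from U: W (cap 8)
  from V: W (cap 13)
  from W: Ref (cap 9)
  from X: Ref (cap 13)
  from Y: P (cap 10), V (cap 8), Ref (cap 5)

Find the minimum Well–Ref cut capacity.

22

Augment Well→P→R→X→Ref: bottleneck 2, flow now 2.
Augment Well→P→U→W→Ref: bottleneck 3, flow now 5.
Augment Well→P→V→W→Ref: bottleneck 5, flow now 10.
Augment Well→Q→R→X→Ref: bottleneck 10, flow now 20.
Augment Well→Q→R→Y→Ref: bottleneck 1, flow now 21.
Augment Well→Q→U→W→Ref: bottleneck 1, flow now 22.
No augmenting path remains; maximum flow = 22.
By max-flow min-cut, the minimum cut capacity equals the max flow.
In the residual graph, reachable from Well: {Well, P, Q, U, V, W}.
Min-cut edges: P→R (2), Q→R (11), W→Ref (9); capacity 2 + 11 + 9 = 22.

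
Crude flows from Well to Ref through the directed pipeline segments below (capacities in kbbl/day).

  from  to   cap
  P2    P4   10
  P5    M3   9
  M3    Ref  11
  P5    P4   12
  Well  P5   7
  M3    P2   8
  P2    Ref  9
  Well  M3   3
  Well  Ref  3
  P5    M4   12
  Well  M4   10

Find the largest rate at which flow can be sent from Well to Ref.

13

Augment Well→Ref: bottleneck 3, flow now 3.
Augment Well→M3→Ref: bottleneck 3, flow now 6.
Augment Well→P5→M3→Ref: bottleneck 7, flow now 13.
No augmenting path remains; maximum flow = 13.
In the residual graph, reachable from Well: {Well, M4}.
Min-cut edges: Well→P5 (7), Well→M3 (3), Well→Ref (3); capacity 7 + 3 + 3 = 13.
This cut is saturated, so no flow can exceed 13.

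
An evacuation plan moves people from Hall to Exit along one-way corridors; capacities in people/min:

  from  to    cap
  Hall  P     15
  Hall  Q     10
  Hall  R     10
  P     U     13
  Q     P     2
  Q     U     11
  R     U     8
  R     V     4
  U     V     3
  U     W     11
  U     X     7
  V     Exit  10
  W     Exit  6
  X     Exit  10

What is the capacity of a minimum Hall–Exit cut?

20

Augment Hall→R→V→Exit: bottleneck 4, flow now 4.
Augment Hall→P→U→V→Exit: bottleneck 3, flow now 7.
Augment Hall→P→U→W→Exit: bottleneck 6, flow now 13.
Augment Hall→P→U→X→Exit: bottleneck 4, flow now 17.
Augment Hall→Q→U→X→Exit: bottleneck 3, flow now 20.
No augmenting path remains; maximum flow = 20.
By max-flow min-cut, the minimum cut capacity equals the max flow.
In the residual graph, reachable from Hall: {Hall, P, Q, R, U, W}.
Min-cut edges: R→V (4), U→V (3), U→X (7), W→Exit (6); capacity 4 + 3 + 7 + 6 = 20.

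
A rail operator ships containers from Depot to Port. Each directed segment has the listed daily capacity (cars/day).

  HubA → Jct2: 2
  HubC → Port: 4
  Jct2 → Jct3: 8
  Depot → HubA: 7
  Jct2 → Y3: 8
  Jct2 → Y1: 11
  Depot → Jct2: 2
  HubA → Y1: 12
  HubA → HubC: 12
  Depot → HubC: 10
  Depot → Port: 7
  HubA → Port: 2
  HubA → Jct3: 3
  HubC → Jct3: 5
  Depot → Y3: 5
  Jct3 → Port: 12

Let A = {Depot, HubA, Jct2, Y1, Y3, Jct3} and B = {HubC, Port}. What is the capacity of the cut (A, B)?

43

Edges leaving {Depot, HubA, Jct2, Y1, Y3, Jct3}: Depot→HubC (10), Depot→Port (7), HubA→HubC (12), HubA→Port (2), Jct3→Port (12).
Cut capacity = 10 + 7 + 12 + 2 + 12 = 43.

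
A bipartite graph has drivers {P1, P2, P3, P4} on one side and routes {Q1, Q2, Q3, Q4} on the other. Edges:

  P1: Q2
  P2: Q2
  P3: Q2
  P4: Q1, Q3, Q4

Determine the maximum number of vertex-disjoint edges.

2

Unit-capacity flow: source→left, listed edges, right→sink; max matching = max flow.
Augmenting path P1→Q2 (+1); matched 1.
Augmenting path P4→Q1 (+1); matched 2.
No augmenting path remains; maximum matching = 2.
König certificate: {P4, Q2} is a vertex cover of size 2 (every listed pair touches it), so no matching can be larger.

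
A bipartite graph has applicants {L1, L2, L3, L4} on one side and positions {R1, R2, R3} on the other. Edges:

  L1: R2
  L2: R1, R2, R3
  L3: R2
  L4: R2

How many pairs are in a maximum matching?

2

Unit-capacity flow: source→left, listed edges, right→sink; max matching = max flow.
Augmenting path L1→R2 (+1); matched 1.
Augmenting path L2→R1 (+1); matched 2.
No augmenting path remains; maximum matching = 2.
König certificate: {L2, R2} is a vertex cover of size 2 (every listed pair touches it), so no matching can be larger.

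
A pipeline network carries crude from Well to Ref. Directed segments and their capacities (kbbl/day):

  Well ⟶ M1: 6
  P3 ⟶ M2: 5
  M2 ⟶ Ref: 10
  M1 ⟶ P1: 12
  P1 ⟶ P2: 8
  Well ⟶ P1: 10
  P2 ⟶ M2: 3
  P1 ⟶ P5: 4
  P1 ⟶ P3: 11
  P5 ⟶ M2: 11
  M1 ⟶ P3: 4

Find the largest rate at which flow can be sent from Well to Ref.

10

Augment Well→M1→P3→M2→Ref: bottleneck 4, flow now 4.
Augment Well→P1→P3→M2→Ref: bottleneck 1, flow now 5.
Augment Well→P1→P2→M2→Ref: bottleneck 3, flow now 8.
Augment Well→P1→P5→M2→Ref: bottleneck 2, flow now 10.
No augmenting path remains; maximum flow = 10.
In the residual graph, reachable from Well: {Well, M1, P1, P3, P2, P5, M2}.
Min-cut edges: M2→Ref (10); capacity 10 = 10.
This cut is saturated, so no flow can exceed 10.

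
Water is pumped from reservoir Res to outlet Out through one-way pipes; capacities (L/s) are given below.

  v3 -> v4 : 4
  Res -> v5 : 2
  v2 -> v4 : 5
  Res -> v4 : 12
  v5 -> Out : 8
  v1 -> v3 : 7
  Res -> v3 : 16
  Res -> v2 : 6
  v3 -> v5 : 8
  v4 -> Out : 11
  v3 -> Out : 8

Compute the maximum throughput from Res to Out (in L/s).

27

Augment Res→v3→Out: bottleneck 8, flow now 8.
Augment Res→v4→Out: bottleneck 11, flow now 19.
Augment Res→v5→Out: bottleneck 2, flow now 21.
Augment Res→v3→v5→Out: bottleneck 6, flow now 27.
No augmenting path remains; maximum flow = 27.
In the residual graph, reachable from Res: {Res, v2, v3, v4, v5}.
Min-cut edges: v3→Out (8), v4→Out (11), v5→Out (8); capacity 8 + 11 + 8 = 27.
This cut is saturated, so no flow can exceed 27.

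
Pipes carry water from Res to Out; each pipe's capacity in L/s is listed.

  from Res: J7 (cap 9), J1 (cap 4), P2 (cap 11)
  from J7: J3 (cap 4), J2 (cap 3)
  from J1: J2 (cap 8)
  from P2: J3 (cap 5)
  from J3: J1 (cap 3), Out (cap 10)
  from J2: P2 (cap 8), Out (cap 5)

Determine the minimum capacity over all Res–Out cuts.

Augment Res→J7→J3→Out: bottleneck 4, flow now 4.
Augment Res→J7→J2→Out: bottleneck 3, flow now 7.
Augment Res→J1→J2→Out: bottleneck 2, flow now 9.
Augment Res→P2→J3→Out: bottleneck 5, flow now 14.
No augmenting path remains; maximum flow = 14.
By max-flow min-cut, the minimum cut capacity equals the max flow.
In the residual graph, reachable from Res: {Res, J7, J1, P2, J2}.
Min-cut edges: J7→J3 (4), P2→J3 (5), J2→Out (5); capacity 4 + 5 + 5 = 14.

14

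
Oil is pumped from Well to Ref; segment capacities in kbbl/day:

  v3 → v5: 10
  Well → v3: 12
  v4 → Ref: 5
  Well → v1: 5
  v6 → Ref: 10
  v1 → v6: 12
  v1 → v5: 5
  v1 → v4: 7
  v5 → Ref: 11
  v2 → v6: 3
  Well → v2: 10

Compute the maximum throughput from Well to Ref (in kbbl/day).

Augment Well→v1→v4→Ref: bottleneck 5, flow now 5.
Augment Well→v2→v6→Ref: bottleneck 3, flow now 8.
Augment Well→v3→v5→Ref: bottleneck 10, flow now 18.
No augmenting path remains; maximum flow = 18.
In the residual graph, reachable from Well: {Well, v2, v3}.
Min-cut edges: Well→v1 (5), v2→v6 (3), v3→v5 (10); capacity 5 + 3 + 10 = 18.
This cut is saturated, so no flow can exceed 18.

18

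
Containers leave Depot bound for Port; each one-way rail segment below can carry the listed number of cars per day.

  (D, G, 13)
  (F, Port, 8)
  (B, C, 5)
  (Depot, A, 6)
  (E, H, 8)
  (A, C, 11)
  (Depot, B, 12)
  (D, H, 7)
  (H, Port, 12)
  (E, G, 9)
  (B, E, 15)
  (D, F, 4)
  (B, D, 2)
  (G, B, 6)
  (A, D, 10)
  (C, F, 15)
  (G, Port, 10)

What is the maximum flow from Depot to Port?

Augment Depot→A→C→F→Port: bottleneck 6, flow now 6.
Augment Depot→B→C→F→Port: bottleneck 2, flow now 8.
Augment Depot→B→D→G→Port: bottleneck 2, flow now 10.
Augment Depot→B→E→G→Port: bottleneck 8, flow now 18.
No augmenting path remains; maximum flow = 18.
In the residual graph, reachable from Depot: {Depot}.
Min-cut edges: Depot→A (6), Depot→B (12); capacity 6 + 12 = 18.
This cut is saturated, so no flow can exceed 18.

18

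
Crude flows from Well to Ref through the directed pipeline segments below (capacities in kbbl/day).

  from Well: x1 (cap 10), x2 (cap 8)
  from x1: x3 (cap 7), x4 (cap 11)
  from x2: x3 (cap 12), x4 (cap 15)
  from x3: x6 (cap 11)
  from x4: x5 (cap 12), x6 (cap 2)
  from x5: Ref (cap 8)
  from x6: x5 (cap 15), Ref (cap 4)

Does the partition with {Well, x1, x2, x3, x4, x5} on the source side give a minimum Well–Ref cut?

No — its capacity is 21, but the minimum cut has capacity 12.

Given cut capacity: 11 + 2 + 8 = 21.
Augment Well→x1→x3→x6→Ref: bottleneck 4, flow now 4.
Augment Well→x1→x4→x5→Ref: bottleneck 6, flow now 10.
Augment Well→x2→x4→x5→Ref: bottleneck 2, flow now 12.
No augmenting path remains; maximum flow = 12.
In the residual graph, reachable from Well: {Well, x1, x2, x3, x4, x5, x6}.
Min-cut edges: x5→Ref (8), x6→Ref (4); capacity 8 + 4 = 12.
Cut capacity 21 exceeds the max flow 12, so it is not minimum.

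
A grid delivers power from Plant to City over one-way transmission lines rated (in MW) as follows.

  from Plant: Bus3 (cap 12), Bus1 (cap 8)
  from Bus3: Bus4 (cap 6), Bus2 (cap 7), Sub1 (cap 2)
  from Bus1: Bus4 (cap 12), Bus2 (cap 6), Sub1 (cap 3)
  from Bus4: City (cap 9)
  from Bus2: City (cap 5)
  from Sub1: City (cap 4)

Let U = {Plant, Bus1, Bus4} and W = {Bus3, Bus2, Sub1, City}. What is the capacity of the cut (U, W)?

Edges leaving {Plant, Bus1, Bus4}: Plant→Bus3 (12), Bus1→Bus2 (6), Bus1→Sub1 (3), Bus4→City (9).
Cut capacity = 12 + 6 + 3 + 9 = 30.

30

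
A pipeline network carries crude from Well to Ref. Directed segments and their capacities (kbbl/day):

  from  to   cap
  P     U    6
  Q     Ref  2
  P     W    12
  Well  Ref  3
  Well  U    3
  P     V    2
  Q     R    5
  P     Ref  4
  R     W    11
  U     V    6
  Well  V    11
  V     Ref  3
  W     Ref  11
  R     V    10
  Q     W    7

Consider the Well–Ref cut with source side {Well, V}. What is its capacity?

Edges leaving {Well, V}: Well→U (3), Well→Ref (3), V→Ref (3).
Cut capacity = 3 + 3 + 3 = 9.

9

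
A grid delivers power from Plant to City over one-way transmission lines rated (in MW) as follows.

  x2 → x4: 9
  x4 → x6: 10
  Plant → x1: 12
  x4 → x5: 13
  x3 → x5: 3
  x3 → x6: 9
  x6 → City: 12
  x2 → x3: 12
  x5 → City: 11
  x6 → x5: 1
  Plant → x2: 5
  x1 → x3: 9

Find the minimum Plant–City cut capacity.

14

Augment Plant→x1→x3→x5→City: bottleneck 3, flow now 3.
Augment Plant→x1→x3→x6→City: bottleneck 6, flow now 9.
Augment Plant→x2→x3→x6→City: bottleneck 3, flow now 12.
Augment Plant→x2→x4→x5→City: bottleneck 2, flow now 14.
No augmenting path remains; maximum flow = 14.
By max-flow min-cut, the minimum cut capacity equals the max flow.
In the residual graph, reachable from Plant: {Plant, x1}.
Min-cut edges: Plant→x2 (5), x1→x3 (9); capacity 5 + 9 = 14.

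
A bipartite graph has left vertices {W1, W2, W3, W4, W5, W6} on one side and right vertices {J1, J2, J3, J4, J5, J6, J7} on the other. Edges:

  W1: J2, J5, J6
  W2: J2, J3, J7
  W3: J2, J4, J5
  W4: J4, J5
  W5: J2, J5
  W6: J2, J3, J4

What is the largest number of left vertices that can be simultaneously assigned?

Unit-capacity flow: source→left, listed edges, right→sink; max matching = max flow.
Augmenting path W1→J2 (+1); matched 1.
Augmenting path W2→J3 (+1); matched 2.
Augmenting path W3→J4 (+1); matched 3.
Augmenting path W4→J5 (+1); matched 4.
Augmenting path W5→J2→W1→J6 (+1); matched 5.
Augmenting path W6→J3→W2→J7 (+1); matched 6.
No augmenting path remains; maximum matching = 6.
König certificate: {W1, W2, W3, W4, W5, W6} is a vertex cover of size 6 (every listed pair touches it), so no matching can be larger.

6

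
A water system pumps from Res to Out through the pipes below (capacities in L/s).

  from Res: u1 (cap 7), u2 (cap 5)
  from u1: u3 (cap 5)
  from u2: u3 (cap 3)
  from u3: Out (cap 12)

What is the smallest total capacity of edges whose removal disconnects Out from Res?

8

Augment Res→u1→u3→Out: bottleneck 5, flow now 5.
Augment Res→u2→u3→Out: bottleneck 3, flow now 8.
No augmenting path remains; maximum flow = 8.
By max-flow min-cut, the minimum cut capacity equals the max flow.
In the residual graph, reachable from Res: {Res, u1, u2}.
Min-cut edges: u1→u3 (5), u2→u3 (3); capacity 5 + 3 = 8.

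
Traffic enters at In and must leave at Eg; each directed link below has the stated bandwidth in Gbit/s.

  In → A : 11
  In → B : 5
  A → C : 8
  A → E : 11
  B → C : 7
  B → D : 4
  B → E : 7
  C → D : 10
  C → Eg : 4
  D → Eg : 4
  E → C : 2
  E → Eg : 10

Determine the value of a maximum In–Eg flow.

16

Augment In→A→C→Eg: bottleneck 4, flow now 4.
Augment In→A→E→Eg: bottleneck 7, flow now 11.
Augment In→B→D→Eg: bottleneck 4, flow now 15.
Augment In→B→E→Eg: bottleneck 1, flow now 16.
No augmenting path remains; maximum flow = 16.
In the residual graph, reachable from In: {In}.
Min-cut edges: In→A (11), In→B (5); capacity 11 + 5 = 16.
This cut is saturated, so no flow can exceed 16.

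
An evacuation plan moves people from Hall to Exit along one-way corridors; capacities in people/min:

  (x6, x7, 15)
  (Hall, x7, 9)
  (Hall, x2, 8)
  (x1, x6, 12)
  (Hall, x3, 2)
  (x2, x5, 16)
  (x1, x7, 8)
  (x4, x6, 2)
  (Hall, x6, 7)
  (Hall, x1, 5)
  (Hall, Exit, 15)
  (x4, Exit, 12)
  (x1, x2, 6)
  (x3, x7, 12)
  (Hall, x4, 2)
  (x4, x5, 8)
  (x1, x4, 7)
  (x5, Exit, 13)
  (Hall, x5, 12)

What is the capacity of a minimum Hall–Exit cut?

35

Augment Hall→Exit: bottleneck 15, flow now 15.
Augment Hall→x4→Exit: bottleneck 2, flow now 17.
Augment Hall→x5→Exit: bottleneck 12, flow now 29.
Augment Hall→x1→x4→Exit: bottleneck 5, flow now 34.
Augment Hall→x2→x5→Exit: bottleneck 1, flow now 35.
No augmenting path remains; maximum flow = 35.
By max-flow min-cut, the minimum cut capacity equals the max flow.
In the residual graph, reachable from Hall: {Hall, x2, x3, x5, x6, x7}.
Min-cut edges: Hall→x1 (5), Hall→x4 (2), Hall→Exit (15), x5→Exit (13); capacity 5 + 2 + 15 + 13 = 35.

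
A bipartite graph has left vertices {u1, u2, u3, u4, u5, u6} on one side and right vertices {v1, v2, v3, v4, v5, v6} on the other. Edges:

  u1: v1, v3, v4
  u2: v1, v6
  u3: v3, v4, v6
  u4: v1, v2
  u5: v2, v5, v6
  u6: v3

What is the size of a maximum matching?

Unit-capacity flow: source→left, listed edges, right→sink; max matching = max flow.
Augmenting path u1→v1 (+1); matched 1.
Augmenting path u2→v6 (+1); matched 2.
Augmenting path u3→v3 (+1); matched 3.
Augmenting path u4→v2 (+1); matched 4.
Augmenting path u5→v5 (+1); matched 5.
Augmenting path u6→v3→u3→v4 (+1); matched 6.
No augmenting path remains; maximum matching = 6.
König certificate: {u1, u2, u3, u4, u5, u6} is a vertex cover of size 6 (every listed pair touches it), so no matching can be larger.

6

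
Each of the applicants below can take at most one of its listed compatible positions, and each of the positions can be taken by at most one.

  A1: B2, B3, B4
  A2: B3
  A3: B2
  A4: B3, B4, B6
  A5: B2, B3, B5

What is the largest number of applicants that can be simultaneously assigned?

Unit-capacity flow: source→left, listed edges, right→sink; max matching = max flow.
Augmenting path A1→B2 (+1); matched 1.
Augmenting path A2→B3 (+1); matched 2.
Augmenting path A4→B4 (+1); matched 3.
Augmenting path A5→B5 (+1); matched 4.
Augmenting path A3→B2→A1→B4→A4→B6 (+1); matched 5.
No augmenting path remains; maximum matching = 5.
König certificate: {A1, A2, A3, A4, A5} is a vertex cover of size 5 (every listed pair touches it), so no matching can be larger.

5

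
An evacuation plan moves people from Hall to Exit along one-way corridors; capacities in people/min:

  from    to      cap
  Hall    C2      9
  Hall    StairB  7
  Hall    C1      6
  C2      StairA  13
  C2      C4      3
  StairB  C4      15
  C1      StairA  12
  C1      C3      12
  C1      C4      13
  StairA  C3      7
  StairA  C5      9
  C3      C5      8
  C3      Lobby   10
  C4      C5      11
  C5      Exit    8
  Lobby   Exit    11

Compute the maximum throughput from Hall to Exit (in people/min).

18

Augment Hall→C2→StairA→C5→Exit: bottleneck 8, flow now 8.
Augment Hall→C1→C3→Lobby→Exit: bottleneck 6, flow now 14.
Augment Hall→C2→StairA→C3→Lobby→Exit: bottleneck 1, flow now 15.
Augment Hall→StairB→C4→C5→StairA→C3→Lobby→Exit: bottleneck 3, flow now 18. (uses reverse residual edge)
No augmenting path remains; maximum flow = 18.
In the residual graph, reachable from Hall: {Hall, C2, StairB, C1, StairA, C3, C4, C5}.
Min-cut edges: C3→Lobby (10), C5→Exit (8); capacity 10 + 8 = 18.
This cut is saturated, so no flow can exceed 18.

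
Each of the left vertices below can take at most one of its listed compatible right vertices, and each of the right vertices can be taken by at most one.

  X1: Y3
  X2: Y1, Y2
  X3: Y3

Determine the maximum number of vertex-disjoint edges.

Unit-capacity flow: source→left, listed edges, right→sink; max matching = max flow.
Augmenting path X1→Y3 (+1); matched 1.
Augmenting path X2→Y1 (+1); matched 2.
No augmenting path remains; maximum matching = 2.
König certificate: {X2, Y3} is a vertex cover of size 2 (every listed pair touches it), so no matching can be larger.

2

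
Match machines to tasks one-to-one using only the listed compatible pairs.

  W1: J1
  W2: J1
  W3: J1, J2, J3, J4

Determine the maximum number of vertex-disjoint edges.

Unit-capacity flow: source→left, listed edges, right→sink; max matching = max flow.
Augmenting path W1→J1 (+1); matched 1.
Augmenting path W3→J2 (+1); matched 2.
No augmenting path remains; maximum matching = 2.
König certificate: {W3, J1} is a vertex cover of size 2 (every listed pair touches it), so no matching can be larger.

2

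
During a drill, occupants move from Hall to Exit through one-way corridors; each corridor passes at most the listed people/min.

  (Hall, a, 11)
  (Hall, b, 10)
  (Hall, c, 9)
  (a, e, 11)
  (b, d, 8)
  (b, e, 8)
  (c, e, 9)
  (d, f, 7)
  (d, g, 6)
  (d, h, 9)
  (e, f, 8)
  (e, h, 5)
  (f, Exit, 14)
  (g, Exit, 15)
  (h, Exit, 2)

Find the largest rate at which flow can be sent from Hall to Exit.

18

Augment Hall→a→e→f→Exit: bottleneck 8, flow now 8.
Augment Hall→a→e→h→Exit: bottleneck 2, flow now 10.
Augment Hall→b→d→f→Exit: bottleneck 6, flow now 16.
Augment Hall→b→d→g→Exit: bottleneck 2, flow now 18.
No augmenting path remains; maximum flow = 18.
In the residual graph, reachable from Hall: {Hall, a, b, c, e, h}.
Min-cut edges: b→d (8), e→f (8), h→Exit (2); capacity 8 + 8 + 2 = 18.
This cut is saturated, so no flow can exceed 18.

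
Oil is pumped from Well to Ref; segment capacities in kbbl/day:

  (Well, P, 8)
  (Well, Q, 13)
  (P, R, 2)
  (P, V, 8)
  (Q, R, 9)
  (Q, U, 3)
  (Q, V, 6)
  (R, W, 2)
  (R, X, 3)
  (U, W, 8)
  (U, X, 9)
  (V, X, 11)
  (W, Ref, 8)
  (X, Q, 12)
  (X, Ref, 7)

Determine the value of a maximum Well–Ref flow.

12

Augment Well→P→R→W→Ref: bottleneck 2, flow now 2.
Augment Well→P→V→X→Ref: bottleneck 6, flow now 8.
Augment Well→Q→R→X→Ref: bottleneck 1, flow now 9.
Augment Well→Q→U→W→Ref: bottleneck 3, flow now 12.
No augmenting path remains; maximum flow = 12.
In the residual graph, reachable from Well: {Well, P, Q, R, V, X}.
Min-cut edges: Q→U (3), R→W (2), X→Ref (7); capacity 3 + 2 + 7 = 12.
This cut is saturated, so no flow can exceed 12.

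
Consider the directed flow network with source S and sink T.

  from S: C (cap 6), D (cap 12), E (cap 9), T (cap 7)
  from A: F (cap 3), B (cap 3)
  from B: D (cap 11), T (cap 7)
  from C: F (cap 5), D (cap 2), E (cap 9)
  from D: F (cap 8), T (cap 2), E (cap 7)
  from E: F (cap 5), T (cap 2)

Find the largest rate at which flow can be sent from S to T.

11

Augment S→T: bottleneck 7, flow now 7.
Augment S→D→T: bottleneck 2, flow now 9.
Augment S→E→T: bottleneck 2, flow now 11.
No augmenting path remains; maximum flow = 11.
In the residual graph, reachable from S: {S, C, D, E, F}.
Min-cut edges: S→T (7), D→T (2), E→T (2); capacity 7 + 2 + 2 = 11.
This cut is saturated, so no flow can exceed 11.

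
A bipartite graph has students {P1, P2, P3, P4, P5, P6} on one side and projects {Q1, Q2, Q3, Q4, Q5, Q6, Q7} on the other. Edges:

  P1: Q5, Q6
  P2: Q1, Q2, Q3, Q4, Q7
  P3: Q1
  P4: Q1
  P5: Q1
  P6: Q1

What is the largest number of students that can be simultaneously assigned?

Unit-capacity flow: source→left, listed edges, right→sink; max matching = max flow.
Augmenting path P1→Q5 (+1); matched 1.
Augmenting path P2→Q1 (+1); matched 2.
Augmenting path P3→Q1→P2→Q2 (+1); matched 3.
No augmenting path remains; maximum matching = 3.
König certificate: {P1, P2, Q1} is a vertex cover of size 3 (every listed pair touches it), so no matching can be larger.

3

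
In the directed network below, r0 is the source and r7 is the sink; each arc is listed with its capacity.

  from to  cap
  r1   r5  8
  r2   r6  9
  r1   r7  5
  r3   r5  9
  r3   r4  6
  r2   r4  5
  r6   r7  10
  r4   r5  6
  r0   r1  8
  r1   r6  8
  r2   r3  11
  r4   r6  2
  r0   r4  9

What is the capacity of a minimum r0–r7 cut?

Augment r0→r1→r7: bottleneck 5, flow now 5.
Augment r0→r1→r6→r7: bottleneck 3, flow now 8.
Augment r0→r4→r6→r7: bottleneck 2, flow now 10.
No augmenting path remains; maximum flow = 10.
By max-flow min-cut, the minimum cut capacity equals the max flow.
In the residual graph, reachable from r0: {r0, r4, r5}.
Min-cut edges: r0→r1 (8), r4→r6 (2); capacity 8 + 2 = 10.

10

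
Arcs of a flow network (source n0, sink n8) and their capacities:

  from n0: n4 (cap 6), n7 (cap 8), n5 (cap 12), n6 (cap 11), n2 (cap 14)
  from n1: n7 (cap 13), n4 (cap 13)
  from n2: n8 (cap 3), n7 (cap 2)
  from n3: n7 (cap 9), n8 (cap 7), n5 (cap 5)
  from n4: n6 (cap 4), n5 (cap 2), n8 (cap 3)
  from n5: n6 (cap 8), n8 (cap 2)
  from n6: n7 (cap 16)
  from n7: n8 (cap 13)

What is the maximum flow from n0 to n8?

Augment n0→n2→n8: bottleneck 3, flow now 3.
Augment n0→n4→n8: bottleneck 3, flow now 6.
Augment n0→n5→n8: bottleneck 2, flow now 8.
Augment n0→n7→n8: bottleneck 8, flow now 16.
Augment n0→n2→n7→n8: bottleneck 2, flow now 18.
Augment n0→n6→n7→n8: bottleneck 3, flow now 21.
No augmenting path remains; maximum flow = 21.
In the residual graph, reachable from n0: {n0, n2, n4, n5, n6, n7}.
Min-cut edges: n2→n8 (3), n4→n8 (3), n5→n8 (2), n7→n8 (13); capacity 3 + 3 + 2 + 13 = 21.
This cut is saturated, so no flow can exceed 21.

21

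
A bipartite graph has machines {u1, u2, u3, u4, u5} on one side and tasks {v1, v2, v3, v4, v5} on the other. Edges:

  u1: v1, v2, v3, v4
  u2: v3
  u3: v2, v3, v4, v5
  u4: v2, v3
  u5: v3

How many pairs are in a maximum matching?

4

Unit-capacity flow: source→left, listed edges, right→sink; max matching = max flow.
Augmenting path u1→v1 (+1); matched 1.
Augmenting path u2→v3 (+1); matched 2.
Augmenting path u3→v2 (+1); matched 3.
Augmenting path u4→v2→u3→v4 (+1); matched 4.
No augmenting path remains; maximum matching = 4.
König certificate: {u1, u3, u4, v3} is a vertex cover of size 4 (every listed pair touches it), so no matching can be larger.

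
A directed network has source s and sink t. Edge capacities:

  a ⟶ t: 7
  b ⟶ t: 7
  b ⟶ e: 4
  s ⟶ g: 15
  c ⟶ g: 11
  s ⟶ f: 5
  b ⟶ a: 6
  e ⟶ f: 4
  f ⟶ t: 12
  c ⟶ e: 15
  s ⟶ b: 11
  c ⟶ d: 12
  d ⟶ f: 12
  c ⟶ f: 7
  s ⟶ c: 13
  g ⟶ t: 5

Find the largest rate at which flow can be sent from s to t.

Augment s→b→t: bottleneck 7, flow now 7.
Augment s→f→t: bottleneck 5, flow now 12.
Augment s→g→t: bottleneck 5, flow now 17.
Augment s→b→a→t: bottleneck 4, flow now 21.
Augment s→c→f→t: bottleneck 7, flow now 28.
No augmenting path remains; maximum flow = 28.
In the residual graph, reachable from s: {s, c, d, e, f, g}.
Min-cut edges: s→b (11), f→t (12), g→t (5); capacity 11 + 12 + 5 = 28.
This cut is saturated, so no flow can exceed 28.

28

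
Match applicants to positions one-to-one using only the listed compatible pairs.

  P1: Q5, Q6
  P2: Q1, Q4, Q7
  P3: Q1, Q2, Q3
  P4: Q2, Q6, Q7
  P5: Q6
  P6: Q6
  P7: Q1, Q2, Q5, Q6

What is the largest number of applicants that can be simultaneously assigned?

6

Unit-capacity flow: source→left, listed edges, right→sink; max matching = max flow.
Augmenting path P1→Q5 (+1); matched 1.
Augmenting path P2→Q1 (+1); matched 2.
Augmenting path P3→Q2 (+1); matched 3.
Augmenting path P4→Q6 (+1); matched 4.
Augmenting path P5→Q6→P4→Q7 (+1); matched 5.
Augmenting path P7→Q1→P2→Q4 (+1); matched 6.
No augmenting path remains; maximum matching = 6.
König certificate: {P1, P2, P3, P4, P7, Q6} is a vertex cover of size 6 (every listed pair touches it), so no matching can be larger.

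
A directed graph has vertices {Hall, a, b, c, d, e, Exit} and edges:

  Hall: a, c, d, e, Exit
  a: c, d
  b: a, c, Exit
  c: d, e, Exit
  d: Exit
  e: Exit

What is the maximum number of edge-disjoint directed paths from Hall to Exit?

4

Assign every edge capacity 1; by Menger, the answer equals the max flow.
Path Hall→Exit (+1); total 1.
Path Hall→c→Exit (+1); total 2.
Path Hall→d→Exit (+1); total 3.
Path Hall→e→Exit (+1); total 4.
No residual Hall→Exit path; max flow = 4.
Certifying cut of size 4: {Hall→Exit, c→Exit, d→Exit, e→Exit}.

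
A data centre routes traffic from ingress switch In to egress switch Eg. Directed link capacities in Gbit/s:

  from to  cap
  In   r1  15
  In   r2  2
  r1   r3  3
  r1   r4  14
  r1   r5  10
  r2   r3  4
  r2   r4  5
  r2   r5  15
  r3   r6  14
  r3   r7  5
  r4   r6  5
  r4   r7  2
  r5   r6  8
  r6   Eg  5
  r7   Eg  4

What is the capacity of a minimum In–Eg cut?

Augment In→r1→r3→r6→Eg: bottleneck 3, flow now 3.
Augment In→r1→r4→r6→Eg: bottleneck 2, flow now 5.
Augment In→r1→r4→r7→Eg: bottleneck 2, flow now 7.
Augment In→r2→r3→r7→Eg: bottleneck 2, flow now 9.
No augmenting path remains; maximum flow = 9.
By max-flow min-cut, the minimum cut capacity equals the max flow.
In the residual graph, reachable from In: {In, r1, r2, r3, r4, r5, r6, r7}.
Min-cut edges: r6→Eg (5), r7→Eg (4); capacity 5 + 4 = 9.

9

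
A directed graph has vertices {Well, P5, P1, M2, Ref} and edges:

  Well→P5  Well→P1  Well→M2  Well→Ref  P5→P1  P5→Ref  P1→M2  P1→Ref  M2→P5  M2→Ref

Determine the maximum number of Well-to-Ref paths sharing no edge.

Assign every edge capacity 1; by Menger, the answer equals the max flow.
Path Well→Ref (+1); total 1.
Path Well→P5→Ref (+1); total 2.
Path Well→P1→Ref (+1); total 3.
Path Well→M2→Ref (+1); total 4.
No residual Well→Ref path; max flow = 4.
Certifying cut of size 4: {Well→M2, Well→P1, Well→P5, Well→Ref}.

4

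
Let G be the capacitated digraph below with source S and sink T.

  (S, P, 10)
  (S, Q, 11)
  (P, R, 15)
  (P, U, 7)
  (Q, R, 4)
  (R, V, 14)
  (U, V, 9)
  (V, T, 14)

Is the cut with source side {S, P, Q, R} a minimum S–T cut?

No — its capacity is 21, but the minimum cut has capacity 14.

Given cut capacity: 7 + 14 = 21.
Augment S→P→R→V→T: bottleneck 10, flow now 10.
Augment S→Q→R→V→T: bottleneck 4, flow now 14.
No augmenting path remains; maximum flow = 14.
In the residual graph, reachable from S: {S, Q}.
Min-cut edges: S→P (10), Q→R (4); capacity 10 + 4 = 14.
Cut capacity 21 exceeds the max flow 14, so it is not minimum.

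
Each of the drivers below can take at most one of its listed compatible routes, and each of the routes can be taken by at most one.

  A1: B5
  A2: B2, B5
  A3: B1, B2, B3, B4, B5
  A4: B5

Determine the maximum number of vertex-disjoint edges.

Unit-capacity flow: source→left, listed edges, right→sink; max matching = max flow.
Augmenting path A1→B5 (+1); matched 1.
Augmenting path A2→B2 (+1); matched 2.
Augmenting path A3→B1 (+1); matched 3.
No augmenting path remains; maximum matching = 3.
König certificate: {A2, A3, B5} is a vertex cover of size 3 (every listed pair touches it), so no matching can be larger.

3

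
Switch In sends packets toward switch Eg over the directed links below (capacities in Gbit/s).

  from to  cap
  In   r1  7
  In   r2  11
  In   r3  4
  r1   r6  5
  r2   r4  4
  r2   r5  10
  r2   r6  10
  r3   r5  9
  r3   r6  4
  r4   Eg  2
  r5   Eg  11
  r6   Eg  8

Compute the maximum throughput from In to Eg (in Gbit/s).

Augment In→r1→r6→Eg: bottleneck 5, flow now 5.
Augment In→r2→r4→Eg: bottleneck 2, flow now 7.
Augment In→r2→r5→Eg: bottleneck 9, flow now 16.
Augment In→r3→r5→Eg: bottleneck 2, flow now 18.
Augment In→r3→r6→Eg: bottleneck 2, flow now 20.
No augmenting path remains; maximum flow = 20.
In the residual graph, reachable from In: {In, r1}.
Min-cut edges: In→r2 (11), In→r3 (4), r1→r6 (5); capacity 11 + 4 + 5 = 20.
This cut is saturated, so no flow can exceed 20.

20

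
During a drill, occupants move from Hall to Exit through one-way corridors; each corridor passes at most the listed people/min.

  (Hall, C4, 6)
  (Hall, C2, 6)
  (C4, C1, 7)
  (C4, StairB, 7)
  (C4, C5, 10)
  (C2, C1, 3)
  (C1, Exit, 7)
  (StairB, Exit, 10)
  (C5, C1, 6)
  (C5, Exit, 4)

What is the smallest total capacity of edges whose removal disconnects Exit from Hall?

9

Augment Hall→C4→C1→Exit: bottleneck 6, flow now 6.
Augment Hall→C2→C1→Exit: bottleneck 1, flow now 7.
Augment Hall→C2→C1→C4→StairB→Exit: bottleneck 2, flow now 9. (uses reverse residual edge)
No augmenting path remains; maximum flow = 9.
By max-flow min-cut, the minimum cut capacity equals the max flow.
In the residual graph, reachable from Hall: {Hall, C2}.
Min-cut edges: Hall→C4 (6), C2→C1 (3); capacity 6 + 3 = 9.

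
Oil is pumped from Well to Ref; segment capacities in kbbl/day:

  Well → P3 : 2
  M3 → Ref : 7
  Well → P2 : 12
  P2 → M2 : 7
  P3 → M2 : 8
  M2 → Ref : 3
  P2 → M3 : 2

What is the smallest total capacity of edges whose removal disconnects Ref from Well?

Augment Well→P3→M2→Ref: bottleneck 2, flow now 2.
Augment Well→P2→M2→Ref: bottleneck 1, flow now 3.
Augment Well→P2→M3→Ref: bottleneck 2, flow now 5.
No augmenting path remains; maximum flow = 5.
By max-flow min-cut, the minimum cut capacity equals the max flow.
In the residual graph, reachable from Well: {Well, P3, P2, M2}.
Min-cut edges: P2→M3 (2), M2→Ref (3); capacity 2 + 3 = 5.

5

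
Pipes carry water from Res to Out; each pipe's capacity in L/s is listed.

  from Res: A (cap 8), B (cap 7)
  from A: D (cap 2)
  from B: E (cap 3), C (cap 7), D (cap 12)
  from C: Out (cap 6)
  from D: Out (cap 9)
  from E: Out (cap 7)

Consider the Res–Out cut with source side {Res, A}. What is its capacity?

9

Edges leaving {Res, A}: Res→B (7), A→D (2).
Cut capacity = 7 + 2 = 9.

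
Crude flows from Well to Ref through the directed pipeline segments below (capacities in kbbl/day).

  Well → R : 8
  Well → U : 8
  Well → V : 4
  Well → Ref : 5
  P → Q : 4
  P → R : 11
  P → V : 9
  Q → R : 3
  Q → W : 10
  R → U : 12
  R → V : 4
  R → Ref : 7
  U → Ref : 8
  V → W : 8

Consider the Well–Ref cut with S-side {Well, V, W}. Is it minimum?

Given cut capacity: 8 + 8 + 5 = 21.
Augment Well→Ref: bottleneck 5, flow now 5.
Augment Well→R→Ref: bottleneck 7, flow now 12.
Augment Well→U→Ref: bottleneck 8, flow now 20.
No augmenting path remains; maximum flow = 20.
In the residual graph, reachable from Well: {Well, R, U, V, W}.
Min-cut edges: Well→Ref (5), R→Ref (7), U→Ref (8); capacity 5 + 7 + 8 = 20.
Cut capacity 21 exceeds the max flow 20, so it is not minimum.

No — its capacity is 21, but the minimum cut has capacity 20.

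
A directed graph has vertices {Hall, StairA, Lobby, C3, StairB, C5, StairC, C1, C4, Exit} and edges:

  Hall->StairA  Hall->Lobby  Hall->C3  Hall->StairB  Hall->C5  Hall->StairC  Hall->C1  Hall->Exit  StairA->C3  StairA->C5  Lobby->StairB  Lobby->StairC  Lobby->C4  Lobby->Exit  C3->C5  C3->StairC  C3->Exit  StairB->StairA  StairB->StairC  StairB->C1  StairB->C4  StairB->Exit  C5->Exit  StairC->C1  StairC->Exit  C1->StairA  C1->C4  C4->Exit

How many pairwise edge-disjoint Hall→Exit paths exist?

7

Assign every edge capacity 1; by Menger, the answer equals the max flow.
Path Hall→Exit (+1); total 1.
Path Hall→Lobby→Exit (+1); total 2.
Path Hall→C3→Exit (+1); total 3.
Path Hall→StairB→Exit (+1); total 4.
Path Hall→C5→Exit (+1); total 5.
Path Hall→StairC→Exit (+1); total 6.
Path Hall→C1→C4→Exit (+1); total 7.
No residual Hall→Exit path; max flow = 7.
Certifying cut of size 7: {C1→C4, C3→Exit, C5→Exit, Hall→Exit, Hall→Lobby, Hall→StairB, StairC→Exit}.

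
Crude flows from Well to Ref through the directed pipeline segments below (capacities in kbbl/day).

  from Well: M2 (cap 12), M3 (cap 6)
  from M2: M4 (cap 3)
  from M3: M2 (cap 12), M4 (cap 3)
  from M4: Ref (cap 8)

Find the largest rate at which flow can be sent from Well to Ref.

6

Augment Well→M2→M4→Ref: bottleneck 3, flow now 3.
Augment Well→M3→M4→Ref: bottleneck 3, flow now 6.
No augmenting path remains; maximum flow = 6.
In the residual graph, reachable from Well: {Well, M2, M3}.
Min-cut edges: M2→M4 (3), M3→M4 (3); capacity 3 + 3 = 6.
This cut is saturated, so no flow can exceed 6.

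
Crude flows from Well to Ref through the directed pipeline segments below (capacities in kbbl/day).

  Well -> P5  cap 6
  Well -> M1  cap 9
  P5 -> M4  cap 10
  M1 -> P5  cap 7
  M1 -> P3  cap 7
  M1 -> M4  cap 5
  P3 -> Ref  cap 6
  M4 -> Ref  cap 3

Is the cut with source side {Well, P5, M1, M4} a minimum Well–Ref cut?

Given cut capacity: 7 + 3 = 10.
Augment Well→P5→M4→Ref: bottleneck 3, flow now 3.
Augment Well→M1→P3→Ref: bottleneck 6, flow now 9.
No augmenting path remains; maximum flow = 9.
In the residual graph, reachable from Well: {Well, P5, M1, P3, M4}.
Min-cut edges: P3→Ref (6), M4→Ref (3); capacity 6 + 3 = 9.
Cut capacity 10 exceeds the max flow 9, so it is not minimum.

No — its capacity is 10, but the minimum cut has capacity 9.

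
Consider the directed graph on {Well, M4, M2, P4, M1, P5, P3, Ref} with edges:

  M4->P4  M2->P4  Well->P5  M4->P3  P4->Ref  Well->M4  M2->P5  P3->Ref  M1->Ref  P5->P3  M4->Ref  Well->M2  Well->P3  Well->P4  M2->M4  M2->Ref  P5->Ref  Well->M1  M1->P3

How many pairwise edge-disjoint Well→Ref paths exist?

Assign every edge capacity 1; by Menger, the answer equals the max flow.
Path Well→M4→Ref (+1); total 1.
Path Well→M2→Ref (+1); total 2.
Path Well→P4→Ref (+1); total 3.
Path Well→M1→Ref (+1); total 4.
Path Well→P5→Ref (+1); total 5.
Path Well→P3→Ref (+1); total 6.
No residual Well→Ref path; max flow = 6.
Certifying cut of size 6: {Well→M1, Well→M2, Well→M4, Well→P3, Well→P4, Well→P5}.

6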